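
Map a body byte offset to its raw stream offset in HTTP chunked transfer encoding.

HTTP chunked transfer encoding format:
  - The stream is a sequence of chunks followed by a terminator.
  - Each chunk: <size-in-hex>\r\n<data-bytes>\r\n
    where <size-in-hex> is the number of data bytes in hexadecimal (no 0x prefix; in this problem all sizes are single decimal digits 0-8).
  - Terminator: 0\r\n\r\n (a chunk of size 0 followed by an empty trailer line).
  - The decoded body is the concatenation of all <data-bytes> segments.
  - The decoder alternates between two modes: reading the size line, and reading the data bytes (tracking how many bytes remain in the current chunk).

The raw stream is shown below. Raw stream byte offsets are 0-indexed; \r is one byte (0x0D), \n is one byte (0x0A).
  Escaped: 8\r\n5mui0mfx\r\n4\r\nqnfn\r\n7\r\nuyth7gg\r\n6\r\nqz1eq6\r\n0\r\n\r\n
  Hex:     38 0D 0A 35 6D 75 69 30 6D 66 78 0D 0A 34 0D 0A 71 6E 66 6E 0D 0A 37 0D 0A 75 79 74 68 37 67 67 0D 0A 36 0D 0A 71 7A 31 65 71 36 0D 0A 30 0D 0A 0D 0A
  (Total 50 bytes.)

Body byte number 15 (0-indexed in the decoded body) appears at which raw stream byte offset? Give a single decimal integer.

Answer: 28

Derivation:
Chunk 1: stream[0..1]='8' size=0x8=8, data at stream[3..11]='5mui0mfx' -> body[0..8], body so far='5mui0mfx'
Chunk 2: stream[13..14]='4' size=0x4=4, data at stream[16..20]='qnfn' -> body[8..12], body so far='5mui0mfxqnfn'
Chunk 3: stream[22..23]='7' size=0x7=7, data at stream[25..32]='uyth7gg' -> body[12..19], body so far='5mui0mfxqnfnuyth7gg'
Chunk 4: stream[34..35]='6' size=0x6=6, data at stream[37..43]='qz1eq6' -> body[19..25], body so far='5mui0mfxqnfnuyth7ggqz1eq6'
Chunk 5: stream[45..46]='0' size=0 (terminator). Final body='5mui0mfxqnfnuyth7ggqz1eq6' (25 bytes)
Body byte 15 at stream offset 28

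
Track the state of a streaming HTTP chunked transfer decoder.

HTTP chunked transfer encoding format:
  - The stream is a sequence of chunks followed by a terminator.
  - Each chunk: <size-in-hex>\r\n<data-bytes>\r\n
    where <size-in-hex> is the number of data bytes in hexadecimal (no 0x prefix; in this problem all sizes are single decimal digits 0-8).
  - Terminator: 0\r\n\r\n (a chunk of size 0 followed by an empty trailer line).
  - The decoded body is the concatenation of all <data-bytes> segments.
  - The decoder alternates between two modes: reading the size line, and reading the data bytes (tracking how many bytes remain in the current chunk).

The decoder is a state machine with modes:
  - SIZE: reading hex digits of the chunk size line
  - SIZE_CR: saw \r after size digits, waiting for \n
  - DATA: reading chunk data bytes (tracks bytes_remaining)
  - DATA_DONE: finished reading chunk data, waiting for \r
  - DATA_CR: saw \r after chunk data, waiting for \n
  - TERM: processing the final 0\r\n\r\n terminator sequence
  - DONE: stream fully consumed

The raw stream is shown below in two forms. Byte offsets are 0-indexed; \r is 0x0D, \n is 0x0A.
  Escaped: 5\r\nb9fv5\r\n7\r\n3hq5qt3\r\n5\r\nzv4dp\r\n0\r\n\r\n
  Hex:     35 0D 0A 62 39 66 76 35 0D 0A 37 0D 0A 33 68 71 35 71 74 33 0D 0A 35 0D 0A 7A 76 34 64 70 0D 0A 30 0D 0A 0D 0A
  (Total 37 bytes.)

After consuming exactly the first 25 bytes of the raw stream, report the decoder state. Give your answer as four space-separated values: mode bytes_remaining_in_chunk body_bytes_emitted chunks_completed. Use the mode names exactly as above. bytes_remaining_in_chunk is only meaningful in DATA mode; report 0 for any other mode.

Byte 0 = '5': mode=SIZE remaining=0 emitted=0 chunks_done=0
Byte 1 = 0x0D: mode=SIZE_CR remaining=0 emitted=0 chunks_done=0
Byte 2 = 0x0A: mode=DATA remaining=5 emitted=0 chunks_done=0
Byte 3 = 'b': mode=DATA remaining=4 emitted=1 chunks_done=0
Byte 4 = '9': mode=DATA remaining=3 emitted=2 chunks_done=0
Byte 5 = 'f': mode=DATA remaining=2 emitted=3 chunks_done=0
Byte 6 = 'v': mode=DATA remaining=1 emitted=4 chunks_done=0
Byte 7 = '5': mode=DATA_DONE remaining=0 emitted=5 chunks_done=0
Byte 8 = 0x0D: mode=DATA_CR remaining=0 emitted=5 chunks_done=0
Byte 9 = 0x0A: mode=SIZE remaining=0 emitted=5 chunks_done=1
Byte 10 = '7': mode=SIZE remaining=0 emitted=5 chunks_done=1
Byte 11 = 0x0D: mode=SIZE_CR remaining=0 emitted=5 chunks_done=1
Byte 12 = 0x0A: mode=DATA remaining=7 emitted=5 chunks_done=1
Byte 13 = '3': mode=DATA remaining=6 emitted=6 chunks_done=1
Byte 14 = 'h': mode=DATA remaining=5 emitted=7 chunks_done=1
Byte 15 = 'q': mode=DATA remaining=4 emitted=8 chunks_done=1
Byte 16 = '5': mode=DATA remaining=3 emitted=9 chunks_done=1
Byte 17 = 'q': mode=DATA remaining=2 emitted=10 chunks_done=1
Byte 18 = 't': mode=DATA remaining=1 emitted=11 chunks_done=1
Byte 19 = '3': mode=DATA_DONE remaining=0 emitted=12 chunks_done=1
Byte 20 = 0x0D: mode=DATA_CR remaining=0 emitted=12 chunks_done=1
Byte 21 = 0x0A: mode=SIZE remaining=0 emitted=12 chunks_done=2
Byte 22 = '5': mode=SIZE remaining=0 emitted=12 chunks_done=2
Byte 23 = 0x0D: mode=SIZE_CR remaining=0 emitted=12 chunks_done=2
Byte 24 = 0x0A: mode=DATA remaining=5 emitted=12 chunks_done=2

Answer: DATA 5 12 2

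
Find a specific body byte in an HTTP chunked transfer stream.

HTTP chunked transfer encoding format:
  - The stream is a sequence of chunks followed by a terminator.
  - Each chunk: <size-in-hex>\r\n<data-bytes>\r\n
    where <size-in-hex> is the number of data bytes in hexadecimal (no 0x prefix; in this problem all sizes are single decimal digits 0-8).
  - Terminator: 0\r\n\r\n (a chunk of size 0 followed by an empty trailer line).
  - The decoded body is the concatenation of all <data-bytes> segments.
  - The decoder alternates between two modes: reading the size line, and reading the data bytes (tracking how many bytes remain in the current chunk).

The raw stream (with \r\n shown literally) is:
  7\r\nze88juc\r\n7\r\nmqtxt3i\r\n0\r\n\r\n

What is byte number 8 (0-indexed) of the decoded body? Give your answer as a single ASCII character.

Chunk 1: stream[0..1]='7' size=0x7=7, data at stream[3..10]='ze88juc' -> body[0..7], body so far='ze88juc'
Chunk 2: stream[12..13]='7' size=0x7=7, data at stream[15..22]='mqtxt3i' -> body[7..14], body so far='ze88jucmqtxt3i'
Chunk 3: stream[24..25]='0' size=0 (terminator). Final body='ze88jucmqtxt3i' (14 bytes)
Body byte 8 = 'q'

Answer: q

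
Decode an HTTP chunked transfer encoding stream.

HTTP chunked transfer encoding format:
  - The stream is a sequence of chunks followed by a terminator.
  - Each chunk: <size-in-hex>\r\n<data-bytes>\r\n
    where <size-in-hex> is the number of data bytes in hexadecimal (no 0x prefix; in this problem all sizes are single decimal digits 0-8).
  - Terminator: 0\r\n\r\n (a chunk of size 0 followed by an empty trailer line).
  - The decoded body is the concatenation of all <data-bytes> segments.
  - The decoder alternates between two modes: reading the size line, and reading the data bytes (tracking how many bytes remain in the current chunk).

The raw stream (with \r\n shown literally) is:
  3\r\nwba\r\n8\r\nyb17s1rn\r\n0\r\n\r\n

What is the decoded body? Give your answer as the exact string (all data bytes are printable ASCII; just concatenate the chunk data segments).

Chunk 1: stream[0..1]='3' size=0x3=3, data at stream[3..6]='wba' -> body[0..3], body so far='wba'
Chunk 2: stream[8..9]='8' size=0x8=8, data at stream[11..19]='yb17s1rn' -> body[3..11], body so far='wbayb17s1rn'
Chunk 3: stream[21..22]='0' size=0 (terminator). Final body='wbayb17s1rn' (11 bytes)

Answer: wbayb17s1rn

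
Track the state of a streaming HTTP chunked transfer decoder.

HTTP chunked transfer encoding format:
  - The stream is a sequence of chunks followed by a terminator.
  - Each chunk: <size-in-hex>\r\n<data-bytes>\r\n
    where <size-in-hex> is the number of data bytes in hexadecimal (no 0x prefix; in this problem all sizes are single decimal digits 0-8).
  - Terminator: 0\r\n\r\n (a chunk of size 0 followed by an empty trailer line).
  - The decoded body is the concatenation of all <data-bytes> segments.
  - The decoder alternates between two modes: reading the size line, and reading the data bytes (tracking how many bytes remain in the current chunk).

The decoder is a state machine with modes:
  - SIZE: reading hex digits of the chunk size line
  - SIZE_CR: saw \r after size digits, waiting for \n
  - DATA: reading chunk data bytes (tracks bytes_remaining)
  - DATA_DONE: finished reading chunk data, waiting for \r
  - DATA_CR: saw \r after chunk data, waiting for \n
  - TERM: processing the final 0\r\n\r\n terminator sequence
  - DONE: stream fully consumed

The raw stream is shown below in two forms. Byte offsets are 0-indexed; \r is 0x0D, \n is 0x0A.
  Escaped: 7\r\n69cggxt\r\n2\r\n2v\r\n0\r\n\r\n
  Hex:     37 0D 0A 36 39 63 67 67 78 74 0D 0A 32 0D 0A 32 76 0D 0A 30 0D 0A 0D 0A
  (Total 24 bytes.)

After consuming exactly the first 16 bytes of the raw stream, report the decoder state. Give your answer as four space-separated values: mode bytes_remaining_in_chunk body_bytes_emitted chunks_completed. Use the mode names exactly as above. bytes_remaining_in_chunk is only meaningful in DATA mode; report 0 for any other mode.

Answer: DATA 1 8 1

Derivation:
Byte 0 = '7': mode=SIZE remaining=0 emitted=0 chunks_done=0
Byte 1 = 0x0D: mode=SIZE_CR remaining=0 emitted=0 chunks_done=0
Byte 2 = 0x0A: mode=DATA remaining=7 emitted=0 chunks_done=0
Byte 3 = '6': mode=DATA remaining=6 emitted=1 chunks_done=0
Byte 4 = '9': mode=DATA remaining=5 emitted=2 chunks_done=0
Byte 5 = 'c': mode=DATA remaining=4 emitted=3 chunks_done=0
Byte 6 = 'g': mode=DATA remaining=3 emitted=4 chunks_done=0
Byte 7 = 'g': mode=DATA remaining=2 emitted=5 chunks_done=0
Byte 8 = 'x': mode=DATA remaining=1 emitted=6 chunks_done=0
Byte 9 = 't': mode=DATA_DONE remaining=0 emitted=7 chunks_done=0
Byte 10 = 0x0D: mode=DATA_CR remaining=0 emitted=7 chunks_done=0
Byte 11 = 0x0A: mode=SIZE remaining=0 emitted=7 chunks_done=1
Byte 12 = '2': mode=SIZE remaining=0 emitted=7 chunks_done=1
Byte 13 = 0x0D: mode=SIZE_CR remaining=0 emitted=7 chunks_done=1
Byte 14 = 0x0A: mode=DATA remaining=2 emitted=7 chunks_done=1
Byte 15 = '2': mode=DATA remaining=1 emitted=8 chunks_done=1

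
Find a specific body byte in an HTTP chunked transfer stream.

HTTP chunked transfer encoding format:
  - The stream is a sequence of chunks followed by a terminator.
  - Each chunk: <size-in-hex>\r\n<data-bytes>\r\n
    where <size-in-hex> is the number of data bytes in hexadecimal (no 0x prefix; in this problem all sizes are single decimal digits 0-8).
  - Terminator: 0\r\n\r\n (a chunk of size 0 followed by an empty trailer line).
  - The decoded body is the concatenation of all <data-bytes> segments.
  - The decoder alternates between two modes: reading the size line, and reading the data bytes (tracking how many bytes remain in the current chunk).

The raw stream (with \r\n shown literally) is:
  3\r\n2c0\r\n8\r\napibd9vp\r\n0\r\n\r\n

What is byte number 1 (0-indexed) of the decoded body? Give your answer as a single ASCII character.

Chunk 1: stream[0..1]='3' size=0x3=3, data at stream[3..6]='2c0' -> body[0..3], body so far='2c0'
Chunk 2: stream[8..9]='8' size=0x8=8, data at stream[11..19]='apibd9vp' -> body[3..11], body so far='2c0apibd9vp'
Chunk 3: stream[21..22]='0' size=0 (terminator). Final body='2c0apibd9vp' (11 bytes)
Body byte 1 = 'c'

Answer: c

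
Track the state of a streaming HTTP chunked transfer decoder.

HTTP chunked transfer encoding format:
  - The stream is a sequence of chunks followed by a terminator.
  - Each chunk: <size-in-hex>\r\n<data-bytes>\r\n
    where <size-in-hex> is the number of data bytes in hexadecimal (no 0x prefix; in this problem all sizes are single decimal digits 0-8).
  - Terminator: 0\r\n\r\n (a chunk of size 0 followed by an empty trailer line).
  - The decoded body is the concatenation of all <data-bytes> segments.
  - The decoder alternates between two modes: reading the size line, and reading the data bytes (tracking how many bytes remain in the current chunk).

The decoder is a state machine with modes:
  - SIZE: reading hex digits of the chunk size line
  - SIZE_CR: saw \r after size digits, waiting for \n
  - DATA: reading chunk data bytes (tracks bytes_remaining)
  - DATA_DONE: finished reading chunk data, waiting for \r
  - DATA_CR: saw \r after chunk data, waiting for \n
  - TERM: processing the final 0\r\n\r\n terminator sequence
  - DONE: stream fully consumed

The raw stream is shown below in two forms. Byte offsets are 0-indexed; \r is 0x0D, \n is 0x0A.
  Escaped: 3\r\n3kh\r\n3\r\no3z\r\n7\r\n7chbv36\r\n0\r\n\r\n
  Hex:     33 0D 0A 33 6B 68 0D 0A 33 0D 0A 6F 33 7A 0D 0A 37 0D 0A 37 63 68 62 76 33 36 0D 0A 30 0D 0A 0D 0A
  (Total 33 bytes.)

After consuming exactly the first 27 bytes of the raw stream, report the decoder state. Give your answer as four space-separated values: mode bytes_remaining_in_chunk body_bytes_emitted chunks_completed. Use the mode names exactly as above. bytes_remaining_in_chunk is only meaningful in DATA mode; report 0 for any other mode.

Answer: DATA_CR 0 13 2

Derivation:
Byte 0 = '3': mode=SIZE remaining=0 emitted=0 chunks_done=0
Byte 1 = 0x0D: mode=SIZE_CR remaining=0 emitted=0 chunks_done=0
Byte 2 = 0x0A: mode=DATA remaining=3 emitted=0 chunks_done=0
Byte 3 = '3': mode=DATA remaining=2 emitted=1 chunks_done=0
Byte 4 = 'k': mode=DATA remaining=1 emitted=2 chunks_done=0
Byte 5 = 'h': mode=DATA_DONE remaining=0 emitted=3 chunks_done=0
Byte 6 = 0x0D: mode=DATA_CR remaining=0 emitted=3 chunks_done=0
Byte 7 = 0x0A: mode=SIZE remaining=0 emitted=3 chunks_done=1
Byte 8 = '3': mode=SIZE remaining=0 emitted=3 chunks_done=1
Byte 9 = 0x0D: mode=SIZE_CR remaining=0 emitted=3 chunks_done=1
Byte 10 = 0x0A: mode=DATA remaining=3 emitted=3 chunks_done=1
Byte 11 = 'o': mode=DATA remaining=2 emitted=4 chunks_done=1
Byte 12 = '3': mode=DATA remaining=1 emitted=5 chunks_done=1
Byte 13 = 'z': mode=DATA_DONE remaining=0 emitted=6 chunks_done=1
Byte 14 = 0x0D: mode=DATA_CR remaining=0 emitted=6 chunks_done=1
Byte 15 = 0x0A: mode=SIZE remaining=0 emitted=6 chunks_done=2
Byte 16 = '7': mode=SIZE remaining=0 emitted=6 chunks_done=2
Byte 17 = 0x0D: mode=SIZE_CR remaining=0 emitted=6 chunks_done=2
Byte 18 = 0x0A: mode=DATA remaining=7 emitted=6 chunks_done=2
Byte 19 = '7': mode=DATA remaining=6 emitted=7 chunks_done=2
Byte 20 = 'c': mode=DATA remaining=5 emitted=8 chunks_done=2
Byte 21 = 'h': mode=DATA remaining=4 emitted=9 chunks_done=2
Byte 22 = 'b': mode=DATA remaining=3 emitted=10 chunks_done=2
Byte 23 = 'v': mode=DATA remaining=2 emitted=11 chunks_done=2
Byte 24 = '3': mode=DATA remaining=1 emitted=12 chunks_done=2
Byte 25 = '6': mode=DATA_DONE remaining=0 emitted=13 chunks_done=2
Byte 26 = 0x0D: mode=DATA_CR remaining=0 emitted=13 chunks_done=2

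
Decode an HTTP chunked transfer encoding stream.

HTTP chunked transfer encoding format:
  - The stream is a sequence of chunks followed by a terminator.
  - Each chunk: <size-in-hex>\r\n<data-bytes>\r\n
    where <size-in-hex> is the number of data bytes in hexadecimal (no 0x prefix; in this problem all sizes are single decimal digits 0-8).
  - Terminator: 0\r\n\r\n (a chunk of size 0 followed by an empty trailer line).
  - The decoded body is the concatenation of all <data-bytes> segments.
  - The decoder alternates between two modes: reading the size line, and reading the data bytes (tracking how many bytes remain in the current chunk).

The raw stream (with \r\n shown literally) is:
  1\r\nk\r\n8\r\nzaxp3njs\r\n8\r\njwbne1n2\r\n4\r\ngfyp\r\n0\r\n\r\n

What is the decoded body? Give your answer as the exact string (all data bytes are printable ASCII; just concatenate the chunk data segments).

Chunk 1: stream[0..1]='1' size=0x1=1, data at stream[3..4]='k' -> body[0..1], body so far='k'
Chunk 2: stream[6..7]='8' size=0x8=8, data at stream[9..17]='zaxp3njs' -> body[1..9], body so far='kzaxp3njs'
Chunk 3: stream[19..20]='8' size=0x8=8, data at stream[22..30]='jwbne1n2' -> body[9..17], body so far='kzaxp3njsjwbne1n2'
Chunk 4: stream[32..33]='4' size=0x4=4, data at stream[35..39]='gfyp' -> body[17..21], body so far='kzaxp3njsjwbne1n2gfyp'
Chunk 5: stream[41..42]='0' size=0 (terminator). Final body='kzaxp3njsjwbne1n2gfyp' (21 bytes)

Answer: kzaxp3njsjwbne1n2gfyp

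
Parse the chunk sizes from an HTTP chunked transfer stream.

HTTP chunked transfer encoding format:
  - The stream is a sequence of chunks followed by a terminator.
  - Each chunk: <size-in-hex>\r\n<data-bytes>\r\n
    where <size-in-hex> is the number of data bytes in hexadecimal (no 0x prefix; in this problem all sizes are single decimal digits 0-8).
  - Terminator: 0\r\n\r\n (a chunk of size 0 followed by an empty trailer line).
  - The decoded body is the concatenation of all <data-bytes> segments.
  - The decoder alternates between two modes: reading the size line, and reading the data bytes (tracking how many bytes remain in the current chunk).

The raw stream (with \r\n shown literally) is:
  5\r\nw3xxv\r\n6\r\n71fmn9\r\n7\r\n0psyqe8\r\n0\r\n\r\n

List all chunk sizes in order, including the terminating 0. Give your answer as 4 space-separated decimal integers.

Chunk 1: stream[0..1]='5' size=0x5=5, data at stream[3..8]='w3xxv' -> body[0..5], body so far='w3xxv'
Chunk 2: stream[10..11]='6' size=0x6=6, data at stream[13..19]='71fmn9' -> body[5..11], body so far='w3xxv71fmn9'
Chunk 3: stream[21..22]='7' size=0x7=7, data at stream[24..31]='0psyqe8' -> body[11..18], body so far='w3xxv71fmn90psyqe8'
Chunk 4: stream[33..34]='0' size=0 (terminator). Final body='w3xxv71fmn90psyqe8' (18 bytes)

Answer: 5 6 7 0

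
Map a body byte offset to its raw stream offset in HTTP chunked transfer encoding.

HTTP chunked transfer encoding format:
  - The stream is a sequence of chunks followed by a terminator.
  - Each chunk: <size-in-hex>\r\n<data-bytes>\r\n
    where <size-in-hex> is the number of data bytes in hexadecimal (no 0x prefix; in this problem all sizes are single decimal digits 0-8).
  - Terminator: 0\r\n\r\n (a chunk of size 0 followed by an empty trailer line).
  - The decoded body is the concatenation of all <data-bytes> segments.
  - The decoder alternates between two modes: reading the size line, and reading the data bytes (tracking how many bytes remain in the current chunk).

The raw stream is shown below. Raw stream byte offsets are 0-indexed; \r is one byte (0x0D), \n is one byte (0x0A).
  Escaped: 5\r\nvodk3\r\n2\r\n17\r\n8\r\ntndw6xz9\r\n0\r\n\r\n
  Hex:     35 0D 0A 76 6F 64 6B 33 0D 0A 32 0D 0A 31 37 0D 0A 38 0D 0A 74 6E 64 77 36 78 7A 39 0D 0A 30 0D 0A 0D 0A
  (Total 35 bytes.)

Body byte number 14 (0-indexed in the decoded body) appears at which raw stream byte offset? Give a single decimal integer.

Answer: 27

Derivation:
Chunk 1: stream[0..1]='5' size=0x5=5, data at stream[3..8]='vodk3' -> body[0..5], body so far='vodk3'
Chunk 2: stream[10..11]='2' size=0x2=2, data at stream[13..15]='17' -> body[5..7], body so far='vodk317'
Chunk 3: stream[17..18]='8' size=0x8=8, data at stream[20..28]='tndw6xz9' -> body[7..15], body so far='vodk317tndw6xz9'
Chunk 4: stream[30..31]='0' size=0 (terminator). Final body='vodk317tndw6xz9' (15 bytes)
Body byte 14 at stream offset 27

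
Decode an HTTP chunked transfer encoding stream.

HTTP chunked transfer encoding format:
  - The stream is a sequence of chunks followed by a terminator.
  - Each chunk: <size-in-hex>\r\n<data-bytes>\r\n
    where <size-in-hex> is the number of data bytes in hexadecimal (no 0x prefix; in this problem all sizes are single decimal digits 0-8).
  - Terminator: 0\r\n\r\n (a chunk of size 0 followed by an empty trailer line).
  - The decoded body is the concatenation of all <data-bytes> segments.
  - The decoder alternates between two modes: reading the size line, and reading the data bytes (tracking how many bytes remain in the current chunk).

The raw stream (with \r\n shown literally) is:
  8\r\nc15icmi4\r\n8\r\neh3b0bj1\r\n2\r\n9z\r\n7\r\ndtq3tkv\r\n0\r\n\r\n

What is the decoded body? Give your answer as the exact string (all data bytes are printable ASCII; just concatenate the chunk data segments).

Chunk 1: stream[0..1]='8' size=0x8=8, data at stream[3..11]='c15icmi4' -> body[0..8], body so far='c15icmi4'
Chunk 2: stream[13..14]='8' size=0x8=8, data at stream[16..24]='eh3b0bj1' -> body[8..16], body so far='c15icmi4eh3b0bj1'
Chunk 3: stream[26..27]='2' size=0x2=2, data at stream[29..31]='9z' -> body[16..18], body so far='c15icmi4eh3b0bj19z'
Chunk 4: stream[33..34]='7' size=0x7=7, data at stream[36..43]='dtq3tkv' -> body[18..25], body so far='c15icmi4eh3b0bj19zdtq3tkv'
Chunk 5: stream[45..46]='0' size=0 (terminator). Final body='c15icmi4eh3b0bj19zdtq3tkv' (25 bytes)

Answer: c15icmi4eh3b0bj19zdtq3tkv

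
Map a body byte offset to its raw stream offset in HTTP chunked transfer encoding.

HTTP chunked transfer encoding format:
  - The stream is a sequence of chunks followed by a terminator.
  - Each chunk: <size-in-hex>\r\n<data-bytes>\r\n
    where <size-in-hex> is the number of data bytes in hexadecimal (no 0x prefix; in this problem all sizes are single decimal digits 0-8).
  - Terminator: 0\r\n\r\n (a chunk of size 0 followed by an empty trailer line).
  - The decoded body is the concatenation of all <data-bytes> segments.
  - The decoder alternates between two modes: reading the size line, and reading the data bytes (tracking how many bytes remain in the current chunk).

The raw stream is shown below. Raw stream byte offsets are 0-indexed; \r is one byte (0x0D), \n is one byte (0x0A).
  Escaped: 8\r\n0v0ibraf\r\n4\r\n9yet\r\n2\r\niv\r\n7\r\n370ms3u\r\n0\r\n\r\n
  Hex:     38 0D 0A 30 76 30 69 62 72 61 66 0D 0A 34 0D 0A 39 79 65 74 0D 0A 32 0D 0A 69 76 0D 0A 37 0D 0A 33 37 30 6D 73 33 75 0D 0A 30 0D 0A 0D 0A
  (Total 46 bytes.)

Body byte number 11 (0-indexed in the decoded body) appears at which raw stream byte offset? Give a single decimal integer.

Answer: 19

Derivation:
Chunk 1: stream[0..1]='8' size=0x8=8, data at stream[3..11]='0v0ibraf' -> body[0..8], body so far='0v0ibraf'
Chunk 2: stream[13..14]='4' size=0x4=4, data at stream[16..20]='9yet' -> body[8..12], body so far='0v0ibraf9yet'
Chunk 3: stream[22..23]='2' size=0x2=2, data at stream[25..27]='iv' -> body[12..14], body so far='0v0ibraf9yetiv'
Chunk 4: stream[29..30]='7' size=0x7=7, data at stream[32..39]='370ms3u' -> body[14..21], body so far='0v0ibraf9yetiv370ms3u'
Chunk 5: stream[41..42]='0' size=0 (terminator). Final body='0v0ibraf9yetiv370ms3u' (21 bytes)
Body byte 11 at stream offset 19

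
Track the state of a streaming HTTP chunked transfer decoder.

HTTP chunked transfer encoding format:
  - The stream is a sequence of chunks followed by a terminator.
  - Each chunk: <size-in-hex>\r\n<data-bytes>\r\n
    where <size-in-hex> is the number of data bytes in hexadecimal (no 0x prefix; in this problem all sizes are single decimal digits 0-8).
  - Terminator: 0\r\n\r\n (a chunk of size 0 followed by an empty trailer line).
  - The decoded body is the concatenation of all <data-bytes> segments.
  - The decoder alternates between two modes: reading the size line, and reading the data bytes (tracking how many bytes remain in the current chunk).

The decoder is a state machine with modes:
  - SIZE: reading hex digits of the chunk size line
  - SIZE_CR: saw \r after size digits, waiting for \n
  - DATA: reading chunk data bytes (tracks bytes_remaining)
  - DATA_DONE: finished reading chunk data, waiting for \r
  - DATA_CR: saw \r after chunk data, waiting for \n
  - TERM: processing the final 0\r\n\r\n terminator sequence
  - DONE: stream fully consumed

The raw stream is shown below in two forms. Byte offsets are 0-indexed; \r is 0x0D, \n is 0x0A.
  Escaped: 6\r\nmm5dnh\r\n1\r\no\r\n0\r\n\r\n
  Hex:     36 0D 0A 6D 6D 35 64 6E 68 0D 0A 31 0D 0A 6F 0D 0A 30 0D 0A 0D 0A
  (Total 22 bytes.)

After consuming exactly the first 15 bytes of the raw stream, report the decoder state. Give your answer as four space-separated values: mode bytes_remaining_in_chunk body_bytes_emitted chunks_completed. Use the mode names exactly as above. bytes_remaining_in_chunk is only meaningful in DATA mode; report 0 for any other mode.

Answer: DATA_DONE 0 7 1

Derivation:
Byte 0 = '6': mode=SIZE remaining=0 emitted=0 chunks_done=0
Byte 1 = 0x0D: mode=SIZE_CR remaining=0 emitted=0 chunks_done=0
Byte 2 = 0x0A: mode=DATA remaining=6 emitted=0 chunks_done=0
Byte 3 = 'm': mode=DATA remaining=5 emitted=1 chunks_done=0
Byte 4 = 'm': mode=DATA remaining=4 emitted=2 chunks_done=0
Byte 5 = '5': mode=DATA remaining=3 emitted=3 chunks_done=0
Byte 6 = 'd': mode=DATA remaining=2 emitted=4 chunks_done=0
Byte 7 = 'n': mode=DATA remaining=1 emitted=5 chunks_done=0
Byte 8 = 'h': mode=DATA_DONE remaining=0 emitted=6 chunks_done=0
Byte 9 = 0x0D: mode=DATA_CR remaining=0 emitted=6 chunks_done=0
Byte 10 = 0x0A: mode=SIZE remaining=0 emitted=6 chunks_done=1
Byte 11 = '1': mode=SIZE remaining=0 emitted=6 chunks_done=1
Byte 12 = 0x0D: mode=SIZE_CR remaining=0 emitted=6 chunks_done=1
Byte 13 = 0x0A: mode=DATA remaining=1 emitted=6 chunks_done=1
Byte 14 = 'o': mode=DATA_DONE remaining=0 emitted=7 chunks_done=1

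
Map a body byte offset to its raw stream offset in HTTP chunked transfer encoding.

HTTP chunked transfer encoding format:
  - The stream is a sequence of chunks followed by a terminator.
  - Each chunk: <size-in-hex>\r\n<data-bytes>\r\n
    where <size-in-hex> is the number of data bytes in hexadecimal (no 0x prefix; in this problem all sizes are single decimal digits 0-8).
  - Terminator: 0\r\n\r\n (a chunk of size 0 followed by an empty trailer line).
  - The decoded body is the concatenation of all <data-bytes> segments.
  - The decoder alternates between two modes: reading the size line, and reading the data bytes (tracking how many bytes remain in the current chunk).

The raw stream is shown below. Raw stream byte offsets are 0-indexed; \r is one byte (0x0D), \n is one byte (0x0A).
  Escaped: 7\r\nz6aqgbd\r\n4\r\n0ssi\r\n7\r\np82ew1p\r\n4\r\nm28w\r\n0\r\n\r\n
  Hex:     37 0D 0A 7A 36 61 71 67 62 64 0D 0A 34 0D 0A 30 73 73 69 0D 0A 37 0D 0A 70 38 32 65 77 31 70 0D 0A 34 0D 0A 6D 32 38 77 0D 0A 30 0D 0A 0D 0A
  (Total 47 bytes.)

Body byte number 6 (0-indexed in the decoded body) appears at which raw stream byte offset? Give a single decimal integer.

Chunk 1: stream[0..1]='7' size=0x7=7, data at stream[3..10]='z6aqgbd' -> body[0..7], body so far='z6aqgbd'
Chunk 2: stream[12..13]='4' size=0x4=4, data at stream[15..19]='0ssi' -> body[7..11], body so far='z6aqgbd0ssi'
Chunk 3: stream[21..22]='7' size=0x7=7, data at stream[24..31]='p82ew1p' -> body[11..18], body so far='z6aqgbd0ssip82ew1p'
Chunk 4: stream[33..34]='4' size=0x4=4, data at stream[36..40]='m28w' -> body[18..22], body so far='z6aqgbd0ssip82ew1pm28w'
Chunk 5: stream[42..43]='0' size=0 (terminator). Final body='z6aqgbd0ssip82ew1pm28w' (22 bytes)
Body byte 6 at stream offset 9

Answer: 9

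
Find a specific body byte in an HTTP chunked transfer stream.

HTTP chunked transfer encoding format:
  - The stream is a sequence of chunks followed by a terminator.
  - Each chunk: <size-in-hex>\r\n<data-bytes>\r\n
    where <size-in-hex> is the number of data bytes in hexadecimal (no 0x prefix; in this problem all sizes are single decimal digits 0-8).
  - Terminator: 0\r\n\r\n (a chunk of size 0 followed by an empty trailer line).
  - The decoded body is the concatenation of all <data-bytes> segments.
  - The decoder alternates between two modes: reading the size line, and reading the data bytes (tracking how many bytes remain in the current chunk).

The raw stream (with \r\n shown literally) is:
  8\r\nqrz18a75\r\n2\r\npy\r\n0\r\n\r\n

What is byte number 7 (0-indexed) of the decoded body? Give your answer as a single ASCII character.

Answer: 5

Derivation:
Chunk 1: stream[0..1]='8' size=0x8=8, data at stream[3..11]='qrz18a75' -> body[0..8], body so far='qrz18a75'
Chunk 2: stream[13..14]='2' size=0x2=2, data at stream[16..18]='py' -> body[8..10], body so far='qrz18a75py'
Chunk 3: stream[20..21]='0' size=0 (terminator). Final body='qrz18a75py' (10 bytes)
Body byte 7 = '5'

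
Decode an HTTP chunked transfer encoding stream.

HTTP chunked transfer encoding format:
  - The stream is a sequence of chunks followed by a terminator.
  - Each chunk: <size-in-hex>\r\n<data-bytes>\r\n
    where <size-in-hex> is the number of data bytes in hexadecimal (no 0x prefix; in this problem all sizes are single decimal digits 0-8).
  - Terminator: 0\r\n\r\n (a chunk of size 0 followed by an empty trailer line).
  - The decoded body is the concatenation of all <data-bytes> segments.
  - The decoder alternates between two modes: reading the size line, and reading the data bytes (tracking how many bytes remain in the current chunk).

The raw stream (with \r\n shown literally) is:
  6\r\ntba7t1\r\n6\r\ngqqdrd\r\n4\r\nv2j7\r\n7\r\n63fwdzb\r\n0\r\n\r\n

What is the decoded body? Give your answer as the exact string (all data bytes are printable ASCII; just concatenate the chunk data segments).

Chunk 1: stream[0..1]='6' size=0x6=6, data at stream[3..9]='tba7t1' -> body[0..6], body so far='tba7t1'
Chunk 2: stream[11..12]='6' size=0x6=6, data at stream[14..20]='gqqdrd' -> body[6..12], body so far='tba7t1gqqdrd'
Chunk 3: stream[22..23]='4' size=0x4=4, data at stream[25..29]='v2j7' -> body[12..16], body so far='tba7t1gqqdrdv2j7'
Chunk 4: stream[31..32]='7' size=0x7=7, data at stream[34..41]='63fwdzb' -> body[16..23], body so far='tba7t1gqqdrdv2j763fwdzb'
Chunk 5: stream[43..44]='0' size=0 (terminator). Final body='tba7t1gqqdrdv2j763fwdzb' (23 bytes)

Answer: tba7t1gqqdrdv2j763fwdzb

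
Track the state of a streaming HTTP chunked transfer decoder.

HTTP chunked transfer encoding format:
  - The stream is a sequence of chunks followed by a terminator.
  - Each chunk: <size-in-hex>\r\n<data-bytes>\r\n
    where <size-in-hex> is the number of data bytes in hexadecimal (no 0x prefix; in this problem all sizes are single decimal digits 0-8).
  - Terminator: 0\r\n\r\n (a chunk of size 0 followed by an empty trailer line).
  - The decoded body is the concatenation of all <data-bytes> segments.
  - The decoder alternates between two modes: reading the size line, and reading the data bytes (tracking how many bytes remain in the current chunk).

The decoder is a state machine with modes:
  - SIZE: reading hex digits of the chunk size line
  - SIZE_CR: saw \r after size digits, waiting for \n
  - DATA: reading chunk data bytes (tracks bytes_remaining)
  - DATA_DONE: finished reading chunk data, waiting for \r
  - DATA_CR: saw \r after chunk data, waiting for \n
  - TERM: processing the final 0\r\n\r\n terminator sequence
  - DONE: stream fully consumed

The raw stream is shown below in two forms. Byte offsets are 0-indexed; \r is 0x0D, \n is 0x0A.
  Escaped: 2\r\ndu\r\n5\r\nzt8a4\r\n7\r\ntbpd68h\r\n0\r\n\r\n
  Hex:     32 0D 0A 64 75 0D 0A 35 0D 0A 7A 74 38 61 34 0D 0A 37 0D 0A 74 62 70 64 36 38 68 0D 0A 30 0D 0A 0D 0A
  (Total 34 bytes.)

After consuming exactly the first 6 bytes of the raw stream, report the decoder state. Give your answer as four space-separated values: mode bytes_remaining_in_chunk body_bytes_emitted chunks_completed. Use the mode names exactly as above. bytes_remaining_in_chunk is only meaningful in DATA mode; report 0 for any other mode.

Byte 0 = '2': mode=SIZE remaining=0 emitted=0 chunks_done=0
Byte 1 = 0x0D: mode=SIZE_CR remaining=0 emitted=0 chunks_done=0
Byte 2 = 0x0A: mode=DATA remaining=2 emitted=0 chunks_done=0
Byte 3 = 'd': mode=DATA remaining=1 emitted=1 chunks_done=0
Byte 4 = 'u': mode=DATA_DONE remaining=0 emitted=2 chunks_done=0
Byte 5 = 0x0D: mode=DATA_CR remaining=0 emitted=2 chunks_done=0

Answer: DATA_CR 0 2 0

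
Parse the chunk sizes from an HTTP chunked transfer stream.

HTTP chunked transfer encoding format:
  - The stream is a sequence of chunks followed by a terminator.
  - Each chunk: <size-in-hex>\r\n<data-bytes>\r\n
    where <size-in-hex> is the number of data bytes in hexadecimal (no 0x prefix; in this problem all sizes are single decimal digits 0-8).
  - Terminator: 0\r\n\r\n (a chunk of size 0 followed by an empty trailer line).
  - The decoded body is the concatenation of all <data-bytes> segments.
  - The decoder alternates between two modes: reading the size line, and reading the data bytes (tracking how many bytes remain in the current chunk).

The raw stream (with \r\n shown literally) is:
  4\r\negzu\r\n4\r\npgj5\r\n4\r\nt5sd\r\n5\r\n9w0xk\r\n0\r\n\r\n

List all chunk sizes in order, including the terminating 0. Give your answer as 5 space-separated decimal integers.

Answer: 4 4 4 5 0

Derivation:
Chunk 1: stream[0..1]='4' size=0x4=4, data at stream[3..7]='egzu' -> body[0..4], body so far='egzu'
Chunk 2: stream[9..10]='4' size=0x4=4, data at stream[12..16]='pgj5' -> body[4..8], body so far='egzupgj5'
Chunk 3: stream[18..19]='4' size=0x4=4, data at stream[21..25]='t5sd' -> body[8..12], body so far='egzupgj5t5sd'
Chunk 4: stream[27..28]='5' size=0x5=5, data at stream[30..35]='9w0xk' -> body[12..17], body so far='egzupgj5t5sd9w0xk'
Chunk 5: stream[37..38]='0' size=0 (terminator). Final body='egzupgj5t5sd9w0xk' (17 bytes)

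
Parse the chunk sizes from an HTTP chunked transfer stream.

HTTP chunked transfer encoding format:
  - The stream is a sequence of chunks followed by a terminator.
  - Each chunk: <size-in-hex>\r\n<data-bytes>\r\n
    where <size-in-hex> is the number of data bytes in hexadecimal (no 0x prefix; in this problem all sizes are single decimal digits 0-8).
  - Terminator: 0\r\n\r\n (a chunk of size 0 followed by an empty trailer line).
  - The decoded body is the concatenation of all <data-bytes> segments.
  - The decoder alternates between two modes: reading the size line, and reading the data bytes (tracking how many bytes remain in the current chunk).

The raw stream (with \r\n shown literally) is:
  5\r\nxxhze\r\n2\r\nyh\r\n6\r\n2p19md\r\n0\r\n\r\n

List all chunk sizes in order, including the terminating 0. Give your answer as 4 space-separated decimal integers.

Chunk 1: stream[0..1]='5' size=0x5=5, data at stream[3..8]='xxhze' -> body[0..5], body so far='xxhze'
Chunk 2: stream[10..11]='2' size=0x2=2, data at stream[13..15]='yh' -> body[5..7], body so far='xxhzeyh'
Chunk 3: stream[17..18]='6' size=0x6=6, data at stream[20..26]='2p19md' -> body[7..13], body so far='xxhzeyh2p19md'
Chunk 4: stream[28..29]='0' size=0 (terminator). Final body='xxhzeyh2p19md' (13 bytes)

Answer: 5 2 6 0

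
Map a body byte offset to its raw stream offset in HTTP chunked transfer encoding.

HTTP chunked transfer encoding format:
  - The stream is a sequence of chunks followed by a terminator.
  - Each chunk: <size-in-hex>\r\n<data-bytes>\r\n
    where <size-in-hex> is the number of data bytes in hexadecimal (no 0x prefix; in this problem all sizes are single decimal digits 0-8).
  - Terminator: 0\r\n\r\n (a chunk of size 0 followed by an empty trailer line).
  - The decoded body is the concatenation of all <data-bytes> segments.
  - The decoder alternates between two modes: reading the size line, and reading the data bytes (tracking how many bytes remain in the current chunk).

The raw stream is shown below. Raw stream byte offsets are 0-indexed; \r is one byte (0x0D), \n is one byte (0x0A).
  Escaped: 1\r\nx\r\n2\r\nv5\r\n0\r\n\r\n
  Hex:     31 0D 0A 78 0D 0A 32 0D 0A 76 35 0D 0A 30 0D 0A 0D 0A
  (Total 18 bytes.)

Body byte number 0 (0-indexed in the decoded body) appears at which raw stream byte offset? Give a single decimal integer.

Answer: 3

Derivation:
Chunk 1: stream[0..1]='1' size=0x1=1, data at stream[3..4]='x' -> body[0..1], body so far='x'
Chunk 2: stream[6..7]='2' size=0x2=2, data at stream[9..11]='v5' -> body[1..3], body so far='xv5'
Chunk 3: stream[13..14]='0' size=0 (terminator). Final body='xv5' (3 bytes)
Body byte 0 at stream offset 3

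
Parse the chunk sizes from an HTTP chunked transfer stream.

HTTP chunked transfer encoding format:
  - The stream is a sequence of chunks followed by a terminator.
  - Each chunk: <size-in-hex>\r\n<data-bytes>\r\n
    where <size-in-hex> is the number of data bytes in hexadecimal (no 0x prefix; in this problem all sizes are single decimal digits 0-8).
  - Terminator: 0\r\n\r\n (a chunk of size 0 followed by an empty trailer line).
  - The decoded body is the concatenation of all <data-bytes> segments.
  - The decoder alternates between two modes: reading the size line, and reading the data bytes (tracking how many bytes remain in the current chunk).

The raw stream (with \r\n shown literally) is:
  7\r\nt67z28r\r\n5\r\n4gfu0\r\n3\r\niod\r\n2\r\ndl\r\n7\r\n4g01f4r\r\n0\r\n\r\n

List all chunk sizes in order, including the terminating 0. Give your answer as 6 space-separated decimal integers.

Answer: 7 5 3 2 7 0

Derivation:
Chunk 1: stream[0..1]='7' size=0x7=7, data at stream[3..10]='t67z28r' -> body[0..7], body so far='t67z28r'
Chunk 2: stream[12..13]='5' size=0x5=5, data at stream[15..20]='4gfu0' -> body[7..12], body so far='t67z28r4gfu0'
Chunk 3: stream[22..23]='3' size=0x3=3, data at stream[25..28]='iod' -> body[12..15], body so far='t67z28r4gfu0iod'
Chunk 4: stream[30..31]='2' size=0x2=2, data at stream[33..35]='dl' -> body[15..17], body so far='t67z28r4gfu0ioddl'
Chunk 5: stream[37..38]='7' size=0x7=7, data at stream[40..47]='4g01f4r' -> body[17..24], body so far='t67z28r4gfu0ioddl4g01f4r'
Chunk 6: stream[49..50]='0' size=0 (terminator). Final body='t67z28r4gfu0ioddl4g01f4r' (24 bytes)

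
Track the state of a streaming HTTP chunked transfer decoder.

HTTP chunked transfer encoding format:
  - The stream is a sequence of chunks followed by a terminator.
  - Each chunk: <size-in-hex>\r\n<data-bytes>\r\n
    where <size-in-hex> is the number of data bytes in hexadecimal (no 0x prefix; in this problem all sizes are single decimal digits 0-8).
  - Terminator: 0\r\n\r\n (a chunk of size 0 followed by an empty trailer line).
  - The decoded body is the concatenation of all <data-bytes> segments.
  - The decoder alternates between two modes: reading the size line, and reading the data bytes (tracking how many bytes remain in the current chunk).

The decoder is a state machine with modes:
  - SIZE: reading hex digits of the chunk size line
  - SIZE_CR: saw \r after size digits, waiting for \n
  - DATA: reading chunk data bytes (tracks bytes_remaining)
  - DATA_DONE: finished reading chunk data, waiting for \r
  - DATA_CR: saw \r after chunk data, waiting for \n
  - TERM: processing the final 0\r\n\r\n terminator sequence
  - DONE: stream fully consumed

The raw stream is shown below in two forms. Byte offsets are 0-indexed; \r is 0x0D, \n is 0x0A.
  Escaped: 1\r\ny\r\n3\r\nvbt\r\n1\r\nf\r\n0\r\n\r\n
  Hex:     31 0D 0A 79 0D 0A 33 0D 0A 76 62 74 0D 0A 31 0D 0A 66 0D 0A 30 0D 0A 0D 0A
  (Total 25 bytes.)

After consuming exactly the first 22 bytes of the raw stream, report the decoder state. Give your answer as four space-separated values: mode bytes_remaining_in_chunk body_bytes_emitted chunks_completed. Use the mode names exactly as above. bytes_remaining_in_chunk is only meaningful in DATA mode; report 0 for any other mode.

Answer: SIZE_CR 0 5 3

Derivation:
Byte 0 = '1': mode=SIZE remaining=0 emitted=0 chunks_done=0
Byte 1 = 0x0D: mode=SIZE_CR remaining=0 emitted=0 chunks_done=0
Byte 2 = 0x0A: mode=DATA remaining=1 emitted=0 chunks_done=0
Byte 3 = 'y': mode=DATA_DONE remaining=0 emitted=1 chunks_done=0
Byte 4 = 0x0D: mode=DATA_CR remaining=0 emitted=1 chunks_done=0
Byte 5 = 0x0A: mode=SIZE remaining=0 emitted=1 chunks_done=1
Byte 6 = '3': mode=SIZE remaining=0 emitted=1 chunks_done=1
Byte 7 = 0x0D: mode=SIZE_CR remaining=0 emitted=1 chunks_done=1
Byte 8 = 0x0A: mode=DATA remaining=3 emitted=1 chunks_done=1
Byte 9 = 'v': mode=DATA remaining=2 emitted=2 chunks_done=1
Byte 10 = 'b': mode=DATA remaining=1 emitted=3 chunks_done=1
Byte 11 = 't': mode=DATA_DONE remaining=0 emitted=4 chunks_done=1
Byte 12 = 0x0D: mode=DATA_CR remaining=0 emitted=4 chunks_done=1
Byte 13 = 0x0A: mode=SIZE remaining=0 emitted=4 chunks_done=2
Byte 14 = '1': mode=SIZE remaining=0 emitted=4 chunks_done=2
Byte 15 = 0x0D: mode=SIZE_CR remaining=0 emitted=4 chunks_done=2
Byte 16 = 0x0A: mode=DATA remaining=1 emitted=4 chunks_done=2
Byte 17 = 'f': mode=DATA_DONE remaining=0 emitted=5 chunks_done=2
Byte 18 = 0x0D: mode=DATA_CR remaining=0 emitted=5 chunks_done=2
Byte 19 = 0x0A: mode=SIZE remaining=0 emitted=5 chunks_done=3
Byte 20 = '0': mode=SIZE remaining=0 emitted=5 chunks_done=3
Byte 21 = 0x0D: mode=SIZE_CR remaining=0 emitted=5 chunks_done=3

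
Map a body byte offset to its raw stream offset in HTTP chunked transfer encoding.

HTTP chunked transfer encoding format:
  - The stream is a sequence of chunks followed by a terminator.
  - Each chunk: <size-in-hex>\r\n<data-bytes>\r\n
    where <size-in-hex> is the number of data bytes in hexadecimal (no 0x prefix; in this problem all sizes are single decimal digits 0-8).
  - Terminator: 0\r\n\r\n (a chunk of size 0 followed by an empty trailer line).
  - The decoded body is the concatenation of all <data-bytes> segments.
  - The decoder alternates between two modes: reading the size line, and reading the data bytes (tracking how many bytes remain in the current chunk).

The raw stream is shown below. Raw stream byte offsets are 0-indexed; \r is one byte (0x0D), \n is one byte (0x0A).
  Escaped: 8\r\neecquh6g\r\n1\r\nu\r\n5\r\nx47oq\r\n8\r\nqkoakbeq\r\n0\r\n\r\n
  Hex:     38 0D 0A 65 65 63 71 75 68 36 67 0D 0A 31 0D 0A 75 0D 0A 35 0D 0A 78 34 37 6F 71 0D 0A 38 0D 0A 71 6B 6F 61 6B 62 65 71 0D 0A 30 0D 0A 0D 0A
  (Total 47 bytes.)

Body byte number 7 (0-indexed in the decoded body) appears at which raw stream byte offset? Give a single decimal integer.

Chunk 1: stream[0..1]='8' size=0x8=8, data at stream[3..11]='eecquh6g' -> body[0..8], body so far='eecquh6g'
Chunk 2: stream[13..14]='1' size=0x1=1, data at stream[16..17]='u' -> body[8..9], body so far='eecquh6gu'
Chunk 3: stream[19..20]='5' size=0x5=5, data at stream[22..27]='x47oq' -> body[9..14], body so far='eecquh6gux47oq'
Chunk 4: stream[29..30]='8' size=0x8=8, data at stream[32..40]='qkoakbeq' -> body[14..22], body so far='eecquh6gux47oqqkoakbeq'
Chunk 5: stream[42..43]='0' size=0 (terminator). Final body='eecquh6gux47oqqkoakbeq' (22 bytes)
Body byte 7 at stream offset 10

Answer: 10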